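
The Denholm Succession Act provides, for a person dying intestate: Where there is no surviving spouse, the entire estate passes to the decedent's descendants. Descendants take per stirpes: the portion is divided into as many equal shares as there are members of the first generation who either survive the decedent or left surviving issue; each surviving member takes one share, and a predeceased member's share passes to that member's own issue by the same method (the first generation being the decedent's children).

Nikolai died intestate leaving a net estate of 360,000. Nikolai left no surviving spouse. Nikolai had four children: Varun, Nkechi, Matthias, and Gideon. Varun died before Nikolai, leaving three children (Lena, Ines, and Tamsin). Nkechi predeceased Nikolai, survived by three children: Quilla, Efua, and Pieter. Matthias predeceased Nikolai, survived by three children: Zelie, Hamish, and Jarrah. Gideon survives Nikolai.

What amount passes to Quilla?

The entire 360,000 passes to the descendants.
That amount (360,000) is divided into 4 shares of 90,000: Gideon takes 90,000; Varun's 90,000 share passes to Varun's issue; Nkechi's 90,000 share passes to Nkechi's issue; Matthias's 90,000 share passes to Matthias's issue.
Varun's share (90,000) is divided into 3 shares of 30,000: Lena, Ines, and Tamsin each take 30,000.
Nkechi's share (90,000) is divided into 3 shares of 30,000: Quilla, Efua, and Pieter each take 30,000.
Matthias's share (90,000) is divided into 3 shares of 30,000: Zelie, Hamish, and Jarrah each take 30,000.

Quilla receives 30,000.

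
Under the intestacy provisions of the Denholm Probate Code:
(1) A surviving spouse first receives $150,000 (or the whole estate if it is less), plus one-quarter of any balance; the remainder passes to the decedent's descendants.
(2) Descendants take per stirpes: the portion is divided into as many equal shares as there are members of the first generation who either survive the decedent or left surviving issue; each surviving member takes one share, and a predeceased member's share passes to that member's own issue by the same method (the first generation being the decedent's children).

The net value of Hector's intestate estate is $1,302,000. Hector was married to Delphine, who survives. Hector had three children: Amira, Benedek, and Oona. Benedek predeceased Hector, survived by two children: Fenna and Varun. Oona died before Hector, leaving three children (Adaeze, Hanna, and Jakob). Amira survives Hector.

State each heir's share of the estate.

Delphine first takes $150,000, leaving a balance of $1,152,000. Delphine then takes one-quarter of the balance ($288,000), for a total of $438,000. The remaining $864,000 passes to the descendants.
The descendants' portion ($864,000) is divided into 3 shares of $288,000: Amira takes $288,000; Benedek's $288,000 share passes to Benedek's issue; Oona's $288,000 share passes to Oona's issue.
Benedek's share ($288,000) is divided into 2 shares of $144,000: Fenna and Varun each take $144,000.
Oona's share ($288,000) is divided into 3 shares of $96,000: Adaeze, Hanna, and Jakob each take $96,000.

Delphine: $438,000; Amira: $288,000; Fenna: $144,000; Varun: $144,000; Adaeze: $96,000; Hanna: $96,000; Jakob: $96,000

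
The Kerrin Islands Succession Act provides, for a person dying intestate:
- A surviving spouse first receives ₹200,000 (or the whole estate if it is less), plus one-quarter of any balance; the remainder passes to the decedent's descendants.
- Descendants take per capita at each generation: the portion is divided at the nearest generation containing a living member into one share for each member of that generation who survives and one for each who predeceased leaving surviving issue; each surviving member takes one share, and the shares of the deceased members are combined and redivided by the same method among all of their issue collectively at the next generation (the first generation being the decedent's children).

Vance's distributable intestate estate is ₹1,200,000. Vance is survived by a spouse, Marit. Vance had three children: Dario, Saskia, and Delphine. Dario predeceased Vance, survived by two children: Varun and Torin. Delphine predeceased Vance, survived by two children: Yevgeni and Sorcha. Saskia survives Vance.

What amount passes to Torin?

Marit first takes ₹200,000, leaving a balance of ₹1,000,000. Marit then takes one-quarter of the balance (₹250,000), for a total of ₹450,000. The remaining ₹750,000 passes to the descendants.
The descendants' portion (₹750,000) is divided at the children's generation into 3 shares of ₹250,000. Saskia takes ₹250,000. The 2 shares of the deceased (Dario and Delphine) are combined into a pool of ₹500,000.
That pool (₹500,000) is divided at the grandchildren's generation equally among Varun, Torin, Yevgeni, and Sorcha: ₹125,000 each.

Torin receives ₹125,000.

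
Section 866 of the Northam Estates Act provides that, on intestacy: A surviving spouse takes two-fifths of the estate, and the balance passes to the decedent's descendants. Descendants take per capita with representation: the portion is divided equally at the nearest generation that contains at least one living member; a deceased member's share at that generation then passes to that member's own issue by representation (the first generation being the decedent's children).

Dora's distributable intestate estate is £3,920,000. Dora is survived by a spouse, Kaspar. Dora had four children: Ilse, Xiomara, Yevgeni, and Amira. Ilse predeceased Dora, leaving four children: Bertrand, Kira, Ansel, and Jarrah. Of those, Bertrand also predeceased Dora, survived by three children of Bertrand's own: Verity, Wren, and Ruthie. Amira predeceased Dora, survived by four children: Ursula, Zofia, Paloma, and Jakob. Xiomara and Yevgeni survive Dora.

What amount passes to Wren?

Kaspar takes two-fifths of £3,920,000 = £1,568,000. The remaining £2,352,000 passes to the descendants.
The descendants' portion (£2,352,000) is divided into 4 shares of £588,000: Xiomara and Yevgeni each take £588,000; Ilse's £588,000 share passes to Ilse's issue; Amira's £588,000 share passes to Amira's issue.
Ilse's share (£588,000) is divided into 4 shares of £147,000: Kira, Ansel, and Jarrah each take £147,000; Bertrand's £147,000 share passes to Bertrand's issue.
Bertrand's share (£147,000) is divided into 3 shares of £49,000: Verity, Wren, and Ruthie each take £49,000.
Amira's share (£588,000) is divided into 4 shares of £147,000: Ursula, Zofia, Paloma, and Jakob each take £147,000.

Wren receives £49,000.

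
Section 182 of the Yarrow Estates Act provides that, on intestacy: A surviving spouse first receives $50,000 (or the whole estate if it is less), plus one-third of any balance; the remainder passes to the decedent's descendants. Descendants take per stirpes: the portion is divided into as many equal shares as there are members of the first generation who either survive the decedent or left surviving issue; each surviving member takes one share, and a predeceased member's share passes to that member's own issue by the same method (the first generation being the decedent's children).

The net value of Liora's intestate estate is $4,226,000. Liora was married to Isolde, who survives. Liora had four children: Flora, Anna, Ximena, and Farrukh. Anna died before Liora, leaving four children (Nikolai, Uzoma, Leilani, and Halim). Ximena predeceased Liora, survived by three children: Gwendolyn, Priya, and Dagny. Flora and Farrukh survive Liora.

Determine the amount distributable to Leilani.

Leilani receives $174,000.

Isolde first takes $50,000, leaving a balance of $4,176,000. Isolde then takes one-third of the balance ($1,392,000), for a total of $1,442,000. The remaining $2,784,000 passes to the descendants.
The descendants' portion ($2,784,000) is divided into 4 shares of $696,000: Flora and Farrukh each take $696,000; Anna's $696,000 share passes to Anna's issue; Ximena's $696,000 share passes to Ximena's issue.
Anna's share ($696,000) is divided into 4 shares of $174,000: Nikolai, Uzoma, Leilani, and Halim each take $174,000.
Ximena's share ($696,000) is divided into 3 shares of $232,000: Gwendolyn, Priya, and Dagny each take $232,000.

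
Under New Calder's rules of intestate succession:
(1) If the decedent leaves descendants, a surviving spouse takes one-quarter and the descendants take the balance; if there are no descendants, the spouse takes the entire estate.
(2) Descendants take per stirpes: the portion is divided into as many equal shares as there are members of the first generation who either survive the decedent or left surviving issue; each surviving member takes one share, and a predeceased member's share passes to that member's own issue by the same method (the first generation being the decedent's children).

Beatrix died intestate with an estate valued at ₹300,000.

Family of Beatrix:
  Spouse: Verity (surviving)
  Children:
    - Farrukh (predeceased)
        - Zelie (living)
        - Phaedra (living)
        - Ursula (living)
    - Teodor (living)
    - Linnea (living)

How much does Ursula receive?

Verity takes one-quarter of ₹300,000 = ₹75,000. The remaining ₹225,000 passes to the descendants.
The descendants' portion (₹225,000) is divided into 3 shares of ₹75,000: Teodor and Linnea each take ₹75,000; Farrukh's ₹75,000 share passes to Farrukh's issue.
Farrukh's share (₹75,000) is divided into 3 shares of ₹25,000: Zelie, Phaedra, and Ursula each take ₹25,000.

Ursula receives ₹25,000.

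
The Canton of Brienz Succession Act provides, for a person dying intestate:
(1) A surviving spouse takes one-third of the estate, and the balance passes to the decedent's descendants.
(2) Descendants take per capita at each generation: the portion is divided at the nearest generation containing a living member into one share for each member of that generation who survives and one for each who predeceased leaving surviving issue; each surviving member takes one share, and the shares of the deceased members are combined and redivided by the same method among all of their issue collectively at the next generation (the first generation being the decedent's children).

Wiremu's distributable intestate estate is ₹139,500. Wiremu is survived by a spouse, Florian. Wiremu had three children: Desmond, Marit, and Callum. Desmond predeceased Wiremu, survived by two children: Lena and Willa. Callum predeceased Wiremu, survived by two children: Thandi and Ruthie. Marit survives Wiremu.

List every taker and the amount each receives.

Florian takes one-third of ₹139,500 = ₹46,500. The remaining ₹93,000 passes to the descendants.
The descendants' portion (₹93,000) is divided at the children's generation into 3 shares of ₹31,000. Marit takes ₹31,000. The 2 shares of the deceased (Desmond and Callum) are combined into a pool of ₹62,000.
That pool (₹62,000) is divided at the grandchildren's generation equally among Lena, Willa, Thandi, and Ruthie: ₹15,500 each.

Florian: ₹46,500; Lena: ₹15,500; Willa: ₹15,500; Marit: ₹31,000; Thandi: ₹15,500; Ruthie: ₹15,500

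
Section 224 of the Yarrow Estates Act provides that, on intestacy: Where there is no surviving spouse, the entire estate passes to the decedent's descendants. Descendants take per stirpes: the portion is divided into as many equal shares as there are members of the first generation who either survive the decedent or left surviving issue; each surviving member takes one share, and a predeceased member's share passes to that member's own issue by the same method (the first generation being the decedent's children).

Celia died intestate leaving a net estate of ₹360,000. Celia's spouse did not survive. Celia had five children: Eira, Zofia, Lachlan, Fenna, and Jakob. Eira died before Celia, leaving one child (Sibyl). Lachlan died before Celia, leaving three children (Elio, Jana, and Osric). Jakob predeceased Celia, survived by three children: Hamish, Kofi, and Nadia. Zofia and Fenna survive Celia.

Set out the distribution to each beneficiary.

Sibyl: ₹72,000; Zofia: ₹72,000; Elio: ₹24,000; Jana: ₹24,000; Osric: ₹24,000; Fenna: ₹72,000; Hamish: ₹24,000; Kofi: ₹24,000; Nadia: ₹24,000

The entire ₹360,000 passes to the descendants.
That amount (₹360,000) is divided into 5 shares of ₹72,000: Zofia and Fenna each take ₹72,000; Eira's ₹72,000 share passes to Eira's issue; Lachlan's ₹72,000 share passes to Lachlan's issue; Jakob's ₹72,000 share passes to Jakob's issue.
Eira's share (₹72,000) passes entirely to Sibyl.
Lachlan's share (₹72,000) is divided into 3 shares of ₹24,000: Elio, Jana, and Osric each take ₹24,000.
Jakob's share (₹72,000) is divided into 3 shares of ₹24,000: Hamish, Kofi, and Nadia each take ₹24,000.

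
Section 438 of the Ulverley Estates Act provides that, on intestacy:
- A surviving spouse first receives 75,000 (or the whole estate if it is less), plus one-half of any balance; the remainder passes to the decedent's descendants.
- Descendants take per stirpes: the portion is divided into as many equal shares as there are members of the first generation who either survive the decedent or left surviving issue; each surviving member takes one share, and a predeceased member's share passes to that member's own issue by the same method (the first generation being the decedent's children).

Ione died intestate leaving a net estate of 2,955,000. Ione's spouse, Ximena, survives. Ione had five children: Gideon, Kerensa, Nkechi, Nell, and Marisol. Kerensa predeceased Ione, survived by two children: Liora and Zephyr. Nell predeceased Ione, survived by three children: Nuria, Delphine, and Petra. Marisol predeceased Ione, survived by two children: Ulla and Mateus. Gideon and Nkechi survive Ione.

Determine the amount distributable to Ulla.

Ulla receives 144,000.

Ximena first takes 75,000, leaving a balance of 2,880,000. Ximena then takes one-half of the balance (1,440,000), for a total of 1,515,000. The remaining 1,440,000 passes to the descendants.
The descendants' portion (1,440,000) is divided into 5 shares of 288,000: Gideon and Nkechi each take 288,000; Kerensa's 288,000 share passes to Kerensa's issue; Nell's 288,000 share passes to Nell's issue; Marisol's 288,000 share passes to Marisol's issue.
Kerensa's share (288,000) is divided into 2 shares of 144,000: Liora and Zephyr each take 144,000.
Nell's share (288,000) is divided into 3 shares of 96,000: Nuria, Delphine, and Petra each take 96,000.
Marisol's share (288,000) is divided into 2 shares of 144,000: Ulla and Mateus each take 144,000.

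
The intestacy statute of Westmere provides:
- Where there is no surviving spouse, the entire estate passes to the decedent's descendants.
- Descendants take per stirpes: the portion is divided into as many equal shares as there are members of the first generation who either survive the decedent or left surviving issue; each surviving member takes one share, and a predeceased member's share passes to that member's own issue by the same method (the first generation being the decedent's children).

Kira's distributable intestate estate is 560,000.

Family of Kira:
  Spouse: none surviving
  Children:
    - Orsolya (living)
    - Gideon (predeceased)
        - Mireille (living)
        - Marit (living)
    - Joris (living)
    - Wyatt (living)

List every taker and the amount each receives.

The entire 560,000 passes to the descendants.
That amount (560,000) is divided into 4 shares of 140,000: Orsolya, Joris, and Wyatt each take 140,000; Gideon's 140,000 share passes to Gideon's issue.
Gideon's share (140,000) is divided into 2 shares of 70,000: Mireille and Marit each take 70,000.

Orsolya: 140,000; Mireille: 70,000; Marit: 70,000; Joris: 140,000; Wyatt: 140,000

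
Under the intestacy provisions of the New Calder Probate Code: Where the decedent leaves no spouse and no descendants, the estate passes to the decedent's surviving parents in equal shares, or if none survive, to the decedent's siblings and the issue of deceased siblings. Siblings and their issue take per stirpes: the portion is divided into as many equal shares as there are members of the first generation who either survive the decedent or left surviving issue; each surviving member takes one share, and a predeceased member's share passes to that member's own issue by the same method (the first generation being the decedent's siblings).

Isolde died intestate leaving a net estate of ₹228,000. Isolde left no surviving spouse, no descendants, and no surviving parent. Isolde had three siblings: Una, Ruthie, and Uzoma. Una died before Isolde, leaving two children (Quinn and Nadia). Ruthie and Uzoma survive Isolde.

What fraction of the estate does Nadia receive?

Nadia receives 1/6 of the estate.

The entire ₹228,000 passes to the siblings and their issue.
That amount (₹228,000) is divided into 3 shares of ₹76,000: Ruthie and Uzoma each take ₹76,000; Una's ₹76,000 share passes to Una's issue.
Una's share (₹76,000) is divided into 2 shares of ₹38,000: Quinn and Nadia each take ₹38,000.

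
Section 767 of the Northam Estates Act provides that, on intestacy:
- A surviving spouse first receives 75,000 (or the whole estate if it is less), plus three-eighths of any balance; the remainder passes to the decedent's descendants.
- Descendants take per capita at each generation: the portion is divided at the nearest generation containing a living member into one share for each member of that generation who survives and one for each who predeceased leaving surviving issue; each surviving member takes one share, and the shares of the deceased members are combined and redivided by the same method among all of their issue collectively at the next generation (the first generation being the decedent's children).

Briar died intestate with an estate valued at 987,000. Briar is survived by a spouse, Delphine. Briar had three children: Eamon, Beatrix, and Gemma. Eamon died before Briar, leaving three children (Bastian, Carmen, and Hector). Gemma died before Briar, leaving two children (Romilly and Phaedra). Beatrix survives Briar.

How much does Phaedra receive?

Delphine first takes 75,000, leaving a balance of 912,000. Delphine then takes three-eighths of the balance (342,000), for a total of 417,000. The remaining 570,000 passes to the descendants.
The descendants' portion (570,000) is divided at the children's generation into 3 shares of 190,000. Beatrix takes 190,000. The 2 shares of the deceased (Eamon and Gemma) are combined into a pool of 380,000.
That pool (380,000) is divided at the grandchildren's generation equally among Bastian, Carmen, Hector, Romilly, and Phaedra: 76,000 each.

Phaedra receives 76,000.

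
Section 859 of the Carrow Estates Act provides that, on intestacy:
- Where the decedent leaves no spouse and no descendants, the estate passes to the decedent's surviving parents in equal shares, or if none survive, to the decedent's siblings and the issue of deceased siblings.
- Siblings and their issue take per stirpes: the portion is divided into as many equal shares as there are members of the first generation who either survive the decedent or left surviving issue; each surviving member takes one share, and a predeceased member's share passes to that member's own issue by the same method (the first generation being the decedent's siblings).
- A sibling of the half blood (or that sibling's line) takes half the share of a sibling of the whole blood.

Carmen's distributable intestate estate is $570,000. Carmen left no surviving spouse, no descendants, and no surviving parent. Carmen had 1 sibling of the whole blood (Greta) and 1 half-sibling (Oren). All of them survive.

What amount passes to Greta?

Greta receives $380,000.

The entire $570,000 passes to the siblings and their issue.
Counting each half-blood sibling's line as half a unit, there are 3/2 units in $570,000, so one unit is $380,000. Whole-blood lines (Greta) take $380,000 each; half-blood lines (Oren) take $190,000 each.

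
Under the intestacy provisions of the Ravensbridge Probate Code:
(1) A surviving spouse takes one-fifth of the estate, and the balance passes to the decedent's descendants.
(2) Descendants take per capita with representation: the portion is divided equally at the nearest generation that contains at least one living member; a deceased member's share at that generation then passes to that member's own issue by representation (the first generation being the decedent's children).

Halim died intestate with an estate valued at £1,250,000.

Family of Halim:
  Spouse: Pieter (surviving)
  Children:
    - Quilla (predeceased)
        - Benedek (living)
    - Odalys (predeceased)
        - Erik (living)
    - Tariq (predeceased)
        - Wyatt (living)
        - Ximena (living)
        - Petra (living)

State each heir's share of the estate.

Pieter takes one-fifth of £1,250,000 = £250,000. The remaining £1,000,000 passes to the descendants.
No child survives, so the initial division is made at the grandchildren's generation.
The descendants' portion (£1,000,000) is divided into 5 shares of £200,000: Benedek, Erik, Wyatt, Ximena, and Petra each take £200,000.

Pieter: £250,000; Benedek: £200,000; Erik: £200,000; Wyatt: £200,000; Ximena: £200,000; Petra: £200,000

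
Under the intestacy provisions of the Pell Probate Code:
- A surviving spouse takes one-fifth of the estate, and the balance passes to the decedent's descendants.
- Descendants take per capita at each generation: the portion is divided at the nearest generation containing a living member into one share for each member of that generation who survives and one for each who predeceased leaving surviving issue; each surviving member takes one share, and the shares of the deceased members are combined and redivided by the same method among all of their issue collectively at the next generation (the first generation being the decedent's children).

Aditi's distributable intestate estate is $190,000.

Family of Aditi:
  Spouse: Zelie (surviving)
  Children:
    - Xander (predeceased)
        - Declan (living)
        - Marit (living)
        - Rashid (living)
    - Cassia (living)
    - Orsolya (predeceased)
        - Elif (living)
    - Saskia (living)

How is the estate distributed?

Zelie takes one-fifth of $190,000 = $38,000. The remaining $152,000 passes to the descendants.
The descendants' portion ($152,000) is divided at the children's generation into 4 shares of $38,000. Cassia and Saskia each take $38,000. The 2 shares of the deceased (Xander and Orsolya) are combined into a pool of $76,000.
That pool ($76,000) is divided at the grandchildren's generation equally among Declan, Marit, Rashid, and Elif: $19,000 each.

Zelie: $38,000; Declan: $19,000; Marit: $19,000; Rashid: $19,000; Cassia: $38,000; Elif: $19,000; Saskia: $38,000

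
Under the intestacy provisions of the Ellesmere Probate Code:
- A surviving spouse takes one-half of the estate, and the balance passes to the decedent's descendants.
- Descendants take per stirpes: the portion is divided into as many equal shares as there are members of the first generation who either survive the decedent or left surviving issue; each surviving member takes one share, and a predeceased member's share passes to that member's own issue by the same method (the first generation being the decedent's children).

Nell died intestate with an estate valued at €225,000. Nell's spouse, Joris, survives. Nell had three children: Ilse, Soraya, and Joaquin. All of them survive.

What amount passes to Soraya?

Joris takes one-half of €225,000 = €112,500. The remaining €112,500 passes to the descendants.
The descendants' portion (€112,500) is divided into 3 shares of €37,500: Ilse, Soraya, and Joaquin each take €37,500.

Soraya receives €37,500.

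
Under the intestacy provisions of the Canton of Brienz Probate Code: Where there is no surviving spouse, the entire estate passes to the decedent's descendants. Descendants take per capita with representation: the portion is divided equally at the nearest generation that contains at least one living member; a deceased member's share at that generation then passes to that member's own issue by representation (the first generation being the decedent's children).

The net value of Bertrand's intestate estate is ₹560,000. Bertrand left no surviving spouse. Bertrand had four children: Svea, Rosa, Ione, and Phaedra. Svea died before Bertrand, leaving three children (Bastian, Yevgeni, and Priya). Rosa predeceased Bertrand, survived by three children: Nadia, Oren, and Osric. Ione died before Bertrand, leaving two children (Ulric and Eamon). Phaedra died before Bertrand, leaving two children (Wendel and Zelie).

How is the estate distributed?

The entire ₹560,000 passes to the descendants.
No child survives, so the initial division is made at the grandchildren's generation.
That amount (₹560,000) is divided into 10 shares of ₹56,000: Bastian, Yevgeni, Priya, Nadia, Oren, Osric, Ulric, Eamon, Wendel, and Zelie each take ₹56,000.

Bastian: ₹56,000; Yevgeni: ₹56,000; Priya: ₹56,000; Nadia: ₹56,000; Oren: ₹56,000; Osric: ₹56,000; Ulric: ₹56,000; Eamon: ₹56,000; Wendel: ₹56,000; Zelie: ₹56,000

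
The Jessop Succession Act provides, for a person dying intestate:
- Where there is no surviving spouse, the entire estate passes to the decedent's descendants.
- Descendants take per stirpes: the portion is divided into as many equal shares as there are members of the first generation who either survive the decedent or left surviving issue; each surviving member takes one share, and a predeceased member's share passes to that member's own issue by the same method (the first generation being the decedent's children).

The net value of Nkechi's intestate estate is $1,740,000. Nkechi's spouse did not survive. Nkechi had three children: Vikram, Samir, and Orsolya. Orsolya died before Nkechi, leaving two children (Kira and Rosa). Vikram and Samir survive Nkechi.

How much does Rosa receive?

Rosa receives $290,000.

The entire $1,740,000 passes to the descendants.
That amount ($1,740,000) is divided into 3 shares of $580,000: Vikram and Samir each take $580,000; Orsolya's $580,000 share passes to Orsolya's issue.
Orsolya's share ($580,000) is divided into 2 shares of $290,000: Kira and Rosa each take $290,000.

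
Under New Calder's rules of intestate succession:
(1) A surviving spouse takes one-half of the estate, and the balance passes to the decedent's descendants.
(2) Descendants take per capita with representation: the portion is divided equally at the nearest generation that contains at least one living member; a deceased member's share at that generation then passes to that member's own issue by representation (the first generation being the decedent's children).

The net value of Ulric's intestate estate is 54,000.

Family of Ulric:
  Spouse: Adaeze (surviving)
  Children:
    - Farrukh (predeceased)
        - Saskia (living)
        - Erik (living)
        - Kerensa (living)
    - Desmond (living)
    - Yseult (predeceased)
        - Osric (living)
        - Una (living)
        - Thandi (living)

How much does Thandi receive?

Thandi receives 3,000.

Adaeze takes one-half of 54,000 = 27,000. The remaining 27,000 passes to the descendants.
The descendants' portion (27,000) is divided into 3 shares of 9,000: Desmond takes 9,000; Farrukh's 9,000 share passes to Farrukh's issue; Yseult's 9,000 share passes to Yseult's issue.
Farrukh's share (9,000) is divided into 3 shares of 3,000: Saskia, Erik, and Kerensa each take 3,000.
Yseult's share (9,000) is divided into 3 shares of 3,000: Osric, Una, and Thandi each take 3,000.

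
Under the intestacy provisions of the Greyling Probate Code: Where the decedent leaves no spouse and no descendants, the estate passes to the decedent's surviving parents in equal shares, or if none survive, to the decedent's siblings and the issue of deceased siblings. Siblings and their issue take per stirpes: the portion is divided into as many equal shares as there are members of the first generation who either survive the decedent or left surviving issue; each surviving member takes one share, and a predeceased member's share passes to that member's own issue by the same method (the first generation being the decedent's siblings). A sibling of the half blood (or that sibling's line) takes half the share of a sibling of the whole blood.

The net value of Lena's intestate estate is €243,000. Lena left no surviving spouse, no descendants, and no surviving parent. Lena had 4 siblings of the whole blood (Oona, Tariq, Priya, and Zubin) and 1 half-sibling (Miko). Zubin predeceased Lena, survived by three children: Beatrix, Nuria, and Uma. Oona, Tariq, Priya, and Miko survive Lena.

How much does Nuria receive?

The entire €243,000 passes to the siblings and their issue.
Counting each half-blood sibling's line as half a unit, there are 9/2 units in €243,000, so one unit is €54,000. Whole-blood lines (Oona, Tariq, Priya, and Zubin) take €54,000 each; half-blood lines (Miko) take €27,000 each.
Zubin's share (€54,000) is divided into 3 shares of €18,000: Beatrix, Nuria, and Uma each take €18,000.

Nuria receives €18,000.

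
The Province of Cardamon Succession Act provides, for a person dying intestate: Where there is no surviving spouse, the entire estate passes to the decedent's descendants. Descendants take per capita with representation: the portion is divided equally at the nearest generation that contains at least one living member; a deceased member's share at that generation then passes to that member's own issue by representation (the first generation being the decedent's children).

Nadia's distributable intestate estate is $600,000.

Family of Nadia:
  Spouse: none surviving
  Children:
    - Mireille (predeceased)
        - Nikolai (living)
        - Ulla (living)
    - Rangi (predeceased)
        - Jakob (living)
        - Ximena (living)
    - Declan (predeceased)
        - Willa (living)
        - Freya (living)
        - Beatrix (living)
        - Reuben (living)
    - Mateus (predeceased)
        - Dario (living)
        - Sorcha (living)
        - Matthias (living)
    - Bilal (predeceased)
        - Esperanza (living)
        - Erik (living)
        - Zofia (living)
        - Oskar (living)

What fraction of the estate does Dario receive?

The entire $600,000 passes to the descendants.
No child survives, so the initial division is made at the grandchildren's generation.
That amount ($600,000) is divided into 15 shares of $40,000: Nikolai, Ulla, Jakob, Ximena, Willa, Freya, Beatrix, Reuben, Dario, Sorcha, Matthias, Esperanza, Erik, Zofia, and Oskar each take $40,000.

Dario receives 1/15 of the estate.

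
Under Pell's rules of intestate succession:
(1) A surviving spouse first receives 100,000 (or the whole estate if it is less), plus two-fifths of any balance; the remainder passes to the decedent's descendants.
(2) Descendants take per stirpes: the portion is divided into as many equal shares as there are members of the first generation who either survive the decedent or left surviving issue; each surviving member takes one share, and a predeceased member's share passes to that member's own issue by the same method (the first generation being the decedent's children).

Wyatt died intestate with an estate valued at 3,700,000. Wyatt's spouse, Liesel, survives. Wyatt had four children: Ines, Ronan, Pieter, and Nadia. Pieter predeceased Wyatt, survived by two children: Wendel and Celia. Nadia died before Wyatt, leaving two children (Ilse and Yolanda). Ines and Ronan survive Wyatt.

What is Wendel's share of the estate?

Wendel receives 270,000.

Liesel first takes 100,000, leaving a balance of 3,600,000. Liesel then takes two-fifths of the balance (1,440,000), for a total of 1,540,000. The remaining 2,160,000 passes to the descendants.
The descendants' portion (2,160,000) is divided into 4 shares of 540,000: Ines and Ronan each take 540,000; Pieter's 540,000 share passes to Pieter's issue; Nadia's 540,000 share passes to Nadia's issue.
Pieter's share (540,000) is divided into 2 shares of 270,000: Wendel and Celia each take 270,000.
Nadia's share (540,000) is divided into 2 shares of 270,000: Ilse and Yolanda each take 270,000.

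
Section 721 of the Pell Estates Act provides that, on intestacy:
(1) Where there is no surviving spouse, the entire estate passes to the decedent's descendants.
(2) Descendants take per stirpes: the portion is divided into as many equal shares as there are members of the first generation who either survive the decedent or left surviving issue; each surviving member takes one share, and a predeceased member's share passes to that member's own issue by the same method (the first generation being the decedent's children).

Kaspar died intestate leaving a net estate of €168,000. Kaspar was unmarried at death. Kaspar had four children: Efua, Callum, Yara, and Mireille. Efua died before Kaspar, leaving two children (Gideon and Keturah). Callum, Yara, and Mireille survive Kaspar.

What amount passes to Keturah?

The entire €168,000 passes to the descendants.
That amount (€168,000) is divided into 4 shares of €42,000: Callum, Yara, and Mireille each take €42,000; Efua's €42,000 share passes to Efua's issue.
Efua's share (€42,000) is divided into 2 shares of €21,000: Gideon and Keturah each take €21,000.

Keturah receives €21,000.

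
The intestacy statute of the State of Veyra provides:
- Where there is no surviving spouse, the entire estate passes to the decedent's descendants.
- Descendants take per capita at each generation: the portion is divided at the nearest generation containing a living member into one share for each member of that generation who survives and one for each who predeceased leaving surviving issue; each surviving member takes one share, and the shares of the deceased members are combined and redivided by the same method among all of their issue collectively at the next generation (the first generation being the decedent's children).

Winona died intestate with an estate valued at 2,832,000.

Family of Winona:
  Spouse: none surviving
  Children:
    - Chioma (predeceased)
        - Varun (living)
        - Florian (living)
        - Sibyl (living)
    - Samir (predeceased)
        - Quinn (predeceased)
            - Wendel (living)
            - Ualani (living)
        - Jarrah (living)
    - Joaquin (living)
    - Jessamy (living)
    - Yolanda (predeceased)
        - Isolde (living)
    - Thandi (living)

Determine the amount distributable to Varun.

The entire 2,832,000 passes to the descendants.
That amount (2,832,000) is divided at the children's generation into 6 shares of 472,000. Joaquin, Jessamy, and Thandi each take 472,000. The 3 shares of the deceased (Chioma, Samir, and Yolanda) are combined into a pool of 1,416,000.
That pool (1,416,000) is divided at the grandchildren's generation into 6 shares of 236,000. Varun, Florian, Sibyl, Jarrah, and Isolde each take 236,000. The remaining share for the deceased Quinn (236,000) is carried to the next generation.
That pool (236,000) is divided at the great-grandchildren's generation equally among Wendel and Ualani: 118,000 each.

Varun receives 236,000.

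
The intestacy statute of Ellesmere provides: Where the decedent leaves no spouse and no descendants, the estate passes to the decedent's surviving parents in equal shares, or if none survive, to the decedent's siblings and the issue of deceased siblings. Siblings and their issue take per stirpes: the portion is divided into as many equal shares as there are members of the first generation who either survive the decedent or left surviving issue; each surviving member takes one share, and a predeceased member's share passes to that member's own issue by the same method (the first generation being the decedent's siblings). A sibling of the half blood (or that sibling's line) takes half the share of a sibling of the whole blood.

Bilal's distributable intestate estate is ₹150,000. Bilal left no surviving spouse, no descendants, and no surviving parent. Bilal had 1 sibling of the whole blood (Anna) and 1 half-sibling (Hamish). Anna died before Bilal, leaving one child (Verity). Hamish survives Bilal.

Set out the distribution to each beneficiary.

The entire ₹150,000 passes to the siblings and their issue.
Counting each half-blood sibling's line as half a unit, there are 3/2 units in ₹150,000, so one unit is ₹100,000. Whole-blood lines (Anna) take ₹100,000 each; half-blood lines (Hamish) take ₹50,000 each.
Anna's share (₹100,000) passes entirely to Verity.

Hamish: ₹50,000; Verity: ₹100,000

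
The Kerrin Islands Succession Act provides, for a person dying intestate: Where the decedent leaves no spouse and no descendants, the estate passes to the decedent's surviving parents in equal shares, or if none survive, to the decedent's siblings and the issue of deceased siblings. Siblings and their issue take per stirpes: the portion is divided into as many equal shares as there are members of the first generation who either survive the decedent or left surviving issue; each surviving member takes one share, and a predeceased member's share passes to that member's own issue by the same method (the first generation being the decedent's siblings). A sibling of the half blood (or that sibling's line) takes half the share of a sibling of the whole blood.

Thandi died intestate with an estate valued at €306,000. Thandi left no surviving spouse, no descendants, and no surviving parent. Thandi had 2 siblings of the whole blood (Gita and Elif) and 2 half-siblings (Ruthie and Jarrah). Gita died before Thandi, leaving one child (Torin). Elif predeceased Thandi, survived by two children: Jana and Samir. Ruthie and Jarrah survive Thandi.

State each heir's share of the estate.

Ruthie: €51,000; Torin: €102,000; Jarrah: €51,000; Jana: €51,000; Samir: €51,000

The entire €306,000 passes to the siblings and their issue.
Counting each half-blood sibling's line as half a unit, there are 3 units in €306,000, so one unit is €102,000. Whole-blood lines (Gita and Elif) take €102,000 each; half-blood lines (Ruthie and Jarrah) take €51,000 each.
Gita's share (€102,000) passes entirely to Torin.
Elif's share (€102,000) is divided into 2 shares of €51,000: Jana and Samir each take €51,000.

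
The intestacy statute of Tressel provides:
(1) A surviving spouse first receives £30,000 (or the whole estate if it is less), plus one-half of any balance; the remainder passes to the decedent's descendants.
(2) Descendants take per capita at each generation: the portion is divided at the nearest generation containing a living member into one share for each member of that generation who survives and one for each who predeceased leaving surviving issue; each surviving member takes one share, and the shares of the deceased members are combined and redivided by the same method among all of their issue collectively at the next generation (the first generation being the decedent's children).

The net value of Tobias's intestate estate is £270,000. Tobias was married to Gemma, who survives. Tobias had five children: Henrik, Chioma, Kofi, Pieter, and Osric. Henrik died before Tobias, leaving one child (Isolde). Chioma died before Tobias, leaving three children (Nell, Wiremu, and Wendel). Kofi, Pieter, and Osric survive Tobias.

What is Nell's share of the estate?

Gemma first takes £30,000, leaving a balance of £240,000. Gemma then takes one-half of the balance (£120,000), for a total of £150,000. The remaining £120,000 passes to the descendants.
The descendants' portion (£120,000) is divided at the children's generation into 5 shares of £24,000. Kofi, Pieter, and Osric each take £24,000. The 2 shares of the deceased (Henrik and Chioma) are combined into a pool of £48,000.
That pool (£48,000) is divided at the grandchildren's generation equally among Isolde, Nell, Wiremu, and Wendel: £12,000 each.

Nell receives £12,000.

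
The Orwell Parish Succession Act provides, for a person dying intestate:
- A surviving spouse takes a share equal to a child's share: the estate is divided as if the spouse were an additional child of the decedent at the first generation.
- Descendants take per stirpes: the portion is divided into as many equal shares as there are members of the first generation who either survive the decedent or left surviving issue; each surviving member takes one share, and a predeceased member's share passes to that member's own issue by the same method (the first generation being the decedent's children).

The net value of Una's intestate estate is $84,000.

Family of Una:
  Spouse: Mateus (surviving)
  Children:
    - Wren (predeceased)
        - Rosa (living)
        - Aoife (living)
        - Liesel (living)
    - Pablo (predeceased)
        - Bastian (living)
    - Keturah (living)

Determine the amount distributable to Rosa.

Rosa receives $7,000.

The spouse counts as an additional share at the children's level, so there are 4 primary shares of $21,000. Mateus takes one such share ($21,000).
The children's combined portion ($63,000) is divided into 3 shares of $21,000: Keturah takes $21,000; Wren's $21,000 share passes to Wren's issue; Pablo's $21,000 share passes to Pablo's issue.
Wren's share ($21,000) is divided into 3 shares of $7,000: Rosa, Aoife, and Liesel each take $7,000.
Pablo's share ($21,000) passes entirely to Bastian.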